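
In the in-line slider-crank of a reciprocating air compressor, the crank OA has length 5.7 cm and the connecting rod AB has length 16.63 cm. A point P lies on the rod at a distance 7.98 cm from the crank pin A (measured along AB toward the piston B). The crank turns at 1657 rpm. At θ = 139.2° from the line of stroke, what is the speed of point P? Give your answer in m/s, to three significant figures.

ω = 173.5 rad/s.  Crank-pin speed |V_A| = rω = 9.8907 m/s, perpendicular to OA.
Rod angle: sinφ = −(r/L) sinθ ⇒ φ = -12.942°; ω_rod = −rω cosθ/√(L²−r²sin²θ) = +46.196 rad/s.
V_P = V_A + ω_rod × AP, with AP = 0.0798 m along the rod.
Components: V_Px = −rω sinθ − a·ω_rod·sinφ = -5.6372 m/s;  V_Py = rω cosθ + a·ω_rod·cosφ = -3.8944 m/s.
|V_P| = √(V_Px² + V_Py²) = 6.8516 m/s.

6.85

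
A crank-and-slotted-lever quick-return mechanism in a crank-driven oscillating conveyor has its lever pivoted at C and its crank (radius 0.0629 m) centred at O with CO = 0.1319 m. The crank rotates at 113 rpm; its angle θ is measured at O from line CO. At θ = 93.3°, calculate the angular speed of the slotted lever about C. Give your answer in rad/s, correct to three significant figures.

2.02

ω = 11.83 rad/s (from 113 rpm).
Crank pin A relative to C: A = (d + r cosθ, r sinθ); lever angle φ = atan2(r sinθ, d + r cosθ).
Differentiating tanφ: φ̇ = rω(d cosθ + r)/(d² + r² + 2dr cosθ).
d² + r² + 2dr cosθ = |CA|² = 0.0203989 m²;  d cosθ + r = +0.055307 m.
|ω_lever| = |0.0629·11.83·+0.055307| / 0.0203989 = 2.0181 rad/s.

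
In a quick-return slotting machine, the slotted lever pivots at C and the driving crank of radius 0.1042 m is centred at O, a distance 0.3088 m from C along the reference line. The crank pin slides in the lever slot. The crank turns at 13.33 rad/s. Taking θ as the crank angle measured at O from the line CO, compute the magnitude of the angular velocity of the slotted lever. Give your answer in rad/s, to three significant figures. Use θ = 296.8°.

2.50

ω = 13.33 rad/s
Crank pin A relative to C: A = (d + r cosθ, r sinθ); lever angle φ = atan2(r sinθ, d + r cosθ).
Differentiating tanφ: φ̇ = rω(d cosθ + r)/(d² + r² + 2dr cosθ).
d² + r² + 2dr cosθ = |CA|² = 0.135231 m²;  d cosθ + r = +0.24343 m.
|ω_lever| = |0.1042·13.33·+0.24343| / 0.135231 = 2.5003 rad/s.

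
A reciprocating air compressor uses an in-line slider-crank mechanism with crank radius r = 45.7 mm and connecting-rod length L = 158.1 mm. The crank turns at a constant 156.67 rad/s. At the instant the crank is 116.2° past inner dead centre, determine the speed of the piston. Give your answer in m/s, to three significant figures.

ω = 156.7 rad/s
For an in-line slider-crank, x = r cosθ + √(L² − r² sin²θ), so v = −rω sinθ·[1 + r cosθ/√(L² − r² sin²θ)].
With r = 0.0457 m, L = 0.1581 m, θ = 116.2°: √(L² − r² sin²θ) = 0.15269 m.
v = −0.0457·156.7·0.89726·[1 + 0.0457·-0.44151/0.15269] = -5.5753 m/s.
|v| = 5.5753 m/s.

5.58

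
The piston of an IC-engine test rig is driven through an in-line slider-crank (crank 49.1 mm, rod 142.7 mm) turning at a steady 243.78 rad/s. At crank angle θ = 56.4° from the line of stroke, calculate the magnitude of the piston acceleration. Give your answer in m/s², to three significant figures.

1240

ω = 243.8 rad/s
x(θ) = r cosθ + √(L² − r² sin²θ); with ω constant, a = ω²·d²x/dθ².
d²x/dθ² = −r cosθ − r²(cos2θ)/√u − r⁴ sin²2θ/(4u^{3/2}),  u = L² − r² sin²θ = 0.0186908 m².
Substituting r = 0.0491 m, L = 0.1427 m, θ = 56.4°: d²x/dθ² = -0.020821 m.
a = ω²·d²x/dθ² = (243.8)²·(-0.020821) = -1237.4 m/s²;  |a| = 1237.4 m/s².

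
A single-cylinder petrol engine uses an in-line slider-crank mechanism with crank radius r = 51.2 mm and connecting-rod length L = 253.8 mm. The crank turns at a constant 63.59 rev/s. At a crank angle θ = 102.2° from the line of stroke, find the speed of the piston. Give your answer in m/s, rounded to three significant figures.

19.1

ω = 2π·63.6 = 399.5 rad/s
For an in-line slider-crank, x = r cosθ + √(L² − r² sin²θ), so v = −rω sinθ·[1 + r cosθ/√(L² − r² sin²θ)].
With r = 0.0512 m, L = 0.2538 m, θ = 102.2°: √(L² − r² sin²θ) = 0.24882 m.
v = −0.0512·399.5·0.97742·[1 + 0.0512·-0.21132/0.24882] = -19.125 m/s.
|v| = 19.125 m/s.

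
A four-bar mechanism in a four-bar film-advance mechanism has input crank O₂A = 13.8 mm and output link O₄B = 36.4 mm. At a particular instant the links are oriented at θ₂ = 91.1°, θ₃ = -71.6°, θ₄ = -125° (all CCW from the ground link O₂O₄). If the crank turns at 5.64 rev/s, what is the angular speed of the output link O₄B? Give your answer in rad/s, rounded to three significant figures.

4.98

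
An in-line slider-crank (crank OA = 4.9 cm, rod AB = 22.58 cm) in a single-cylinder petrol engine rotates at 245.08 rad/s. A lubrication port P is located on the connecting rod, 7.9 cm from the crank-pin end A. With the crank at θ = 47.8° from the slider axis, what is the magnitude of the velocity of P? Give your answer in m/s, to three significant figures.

ω = 245.1 rad/s.  Crank-pin speed |V_A| = rω = 12.009 m/s, perpendicular to OA.
Rod angle: sinφ = −(r/L) sinθ ⇒ φ = -9.251°; ω_rod = −rω cosθ/√(L²−r²sin²θ) = -36.195 rad/s.
V_P = V_A + ω_rod × AP, with AP = 0.079 m along the rod.
Components: V_Px = −rω sinθ − a·ω_rod·sinφ = -9.3559 m/s;  V_Py = rω cosθ + a·ω_rod·cosφ = +5.2444 m/s.
|V_P| = √(V_Px² + V_Py²) = 10.726 m/s.

10.7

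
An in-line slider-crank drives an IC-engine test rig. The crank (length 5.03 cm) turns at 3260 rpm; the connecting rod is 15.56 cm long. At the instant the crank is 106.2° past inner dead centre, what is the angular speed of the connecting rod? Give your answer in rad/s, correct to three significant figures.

ω = 341.4 rad/s (converted from 3260 rpm).
The rod makes angle φ with the slider axis where L sinφ = r sinθ; differentiating, L cosφ·φ̇ = r ω cosθ.
L cosφ = √(L² − r² sin²θ) = 0.14791 m.
|ω_rod| = r ω |cosθ| / √(L² − r² sin²θ) = 0.0503·341.4·0.27899/0.14791 = 32.389 rad/s.

32.4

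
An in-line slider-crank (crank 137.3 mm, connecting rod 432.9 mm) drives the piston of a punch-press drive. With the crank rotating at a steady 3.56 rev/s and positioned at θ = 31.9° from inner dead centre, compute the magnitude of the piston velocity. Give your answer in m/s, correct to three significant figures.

2.07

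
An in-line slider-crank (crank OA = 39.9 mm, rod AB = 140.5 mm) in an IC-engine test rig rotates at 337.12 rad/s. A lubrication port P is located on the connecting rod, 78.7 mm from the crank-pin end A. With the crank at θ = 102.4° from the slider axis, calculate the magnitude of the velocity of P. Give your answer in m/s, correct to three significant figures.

12.7

ω = 337.1 rad/s.  Crank-pin speed |V_A| = rω = 13.451 m/s, perpendicular to OA.
Rod angle: sinφ = −(r/L) sinθ ⇒ φ = -16.103°; ω_rod = −rω cosθ/√(L²−r²sin²θ) = +21.398 rad/s.
V_P = V_A + ω_rod × AP, with AP = 0.0787 m along the rod.
Components: V_Px = −rω sinθ − a·ω_rod·sinφ = -12.67 m/s;  V_Py = rω cosθ + a·ω_rod·cosφ = -1.2705 m/s.
|V_P| = √(V_Px² + V_Py²) = 12.734 m/s.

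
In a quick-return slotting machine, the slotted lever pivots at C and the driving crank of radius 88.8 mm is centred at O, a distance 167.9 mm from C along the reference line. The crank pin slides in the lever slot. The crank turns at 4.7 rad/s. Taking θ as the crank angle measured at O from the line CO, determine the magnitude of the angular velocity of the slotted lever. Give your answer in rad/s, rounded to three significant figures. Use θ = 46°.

ω = 4.7 rad/s
Crank pin A relative to C: A = (d + r cosθ, r sinθ); lever angle φ = atan2(r sinθ, d + r cosθ).
Differentiating tanφ: φ̇ = rω(d cosθ + r)/(d² + r² + 2dr cosθ).
d² + r² + 2dr cosθ = |CA|² = 0.0567899 m²;  d cosθ + r = +0.20543 m.
|ω_lever| = |0.0888·4.7·+0.20543| / 0.0567899 = 1.5098 rad/s.

1.51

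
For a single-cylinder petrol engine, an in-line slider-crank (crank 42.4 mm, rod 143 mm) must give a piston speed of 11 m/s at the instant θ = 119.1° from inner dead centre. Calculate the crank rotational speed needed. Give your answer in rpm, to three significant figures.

3330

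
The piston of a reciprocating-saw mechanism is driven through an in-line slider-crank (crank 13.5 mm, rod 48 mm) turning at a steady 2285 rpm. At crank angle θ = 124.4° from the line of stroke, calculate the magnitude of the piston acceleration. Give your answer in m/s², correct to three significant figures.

513

ω = 2π·2285/60 = 239.3 rad/s
x(θ) = r cosθ + √(L² − r² sin²θ); with ω constant, a = ω²·d²x/dθ².
d²x/dθ² = −r cosθ − r²(cos2θ)/√u − r⁴ sin²2θ/(4u^{3/2}),  u = L² − r² sin²θ = 0.00217992 m².
Substituting r = 0.0135 m, L = 0.048 m, θ = 124.4°: d²x/dθ² = +0.0089677 m.
a = ω²·d²x/dθ² = (239.3)²·(+0.0089677) = +513.47 m/s²;  |a| = 513.47 m/s².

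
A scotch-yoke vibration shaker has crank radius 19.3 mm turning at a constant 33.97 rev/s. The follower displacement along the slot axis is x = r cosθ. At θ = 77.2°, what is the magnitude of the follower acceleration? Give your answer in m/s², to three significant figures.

195

ω = 213.4 rad/s (from 33.97 rev/s).
x = r cosθ ⇒ ẍ = −rω² cosθ (ω constant).
|a| = rω²|cosθ| = 0.0193·(213.4)²·|cos 77.2°| = 194.79 m/s².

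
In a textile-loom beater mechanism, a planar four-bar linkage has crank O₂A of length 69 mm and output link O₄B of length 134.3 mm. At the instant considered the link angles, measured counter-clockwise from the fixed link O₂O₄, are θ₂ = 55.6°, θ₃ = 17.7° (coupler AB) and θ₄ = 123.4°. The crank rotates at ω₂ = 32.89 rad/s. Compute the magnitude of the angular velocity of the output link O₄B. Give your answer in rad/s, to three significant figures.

ω₂ = 32.89 rad/s
Differentiating the loop-closure r₂e^{iθ₂}+r₃e^{iθ₃}=r₁+r₄e^{iθ₄} gives r₂ω₂e^{iθ₂}+r₃ω₃e^{iθ₃}=r₄ω₄e^{iθ₄}.
Eliminating the other unknown: ω₄ = r₂ω₂ sin(θ₂−θ₃) / [r₄ sin(θ₄−θ₃)].
Numerator sine = +0.61429; denominator sine = +0.96269.
Result = 0.069·32.89·(+0.61429) / (0.1343·(+0.96269)) = +10.783 rad/s; magnitude 10.783 rad/s.

10.8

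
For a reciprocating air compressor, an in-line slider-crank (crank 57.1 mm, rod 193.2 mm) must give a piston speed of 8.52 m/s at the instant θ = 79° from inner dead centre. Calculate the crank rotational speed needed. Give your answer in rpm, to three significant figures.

1370

For an in-line slider-crank, |v_piston| = rω|sinθ|·[1 + r cosθ/√(L² − r² sin²θ)].
With r = 0.0571 m, L = 0.1932 m, θ = 79°: the bracketed kinematic factor |dx/dθ| = 0.059354 m.
ω = v/|dx/dθ| = 8.52/0.059354 = 143.55 rad/s.
N = 60ω/(2π) = 1370.8 rpm.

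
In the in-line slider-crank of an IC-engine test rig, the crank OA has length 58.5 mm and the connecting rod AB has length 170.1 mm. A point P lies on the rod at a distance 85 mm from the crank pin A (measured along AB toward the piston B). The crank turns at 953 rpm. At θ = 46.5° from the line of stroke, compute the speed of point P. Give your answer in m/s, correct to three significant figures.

ω = 99.8 rad/s.  Crank-pin speed |V_A| = rω = 5.8382 m/s, perpendicular to OA.
Rod angle: sinφ = −(r/L) sinθ ⇒ φ = -14.446°; ω_rod = −rω cosθ/√(L²−r²sin²θ) = -24.397 rad/s.
V_P = V_A + ω_rod × AP, with AP = 0.085 m along the rod.
Components: V_Px = −rω sinθ − a·ω_rod·sinφ = -4.7522 m/s;  V_Py = rω cosθ + a·ω_rod·cosφ = +2.0105 m/s.
|V_P| = √(V_Px² + V_Py²) = 5.16 m/s.

5.16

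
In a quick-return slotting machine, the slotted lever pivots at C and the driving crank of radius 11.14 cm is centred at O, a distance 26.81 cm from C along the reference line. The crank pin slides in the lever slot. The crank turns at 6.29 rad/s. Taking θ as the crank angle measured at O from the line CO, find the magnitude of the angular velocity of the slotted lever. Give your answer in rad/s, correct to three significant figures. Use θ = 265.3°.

ω = 6.29 rad/s
Crank pin A relative to C: A = (d + r cosθ, r sinθ); lever angle φ = atan2(r sinθ, d + r cosθ).
Differentiating tanφ: φ̇ = rω(d cosθ + r)/(d² + r² + 2dr cosθ).
d² + r² + 2dr cosθ = |CA|² = 0.0793932 m²;  d cosθ + r = +0.089432 m.
|ω_lever| = |0.1114·6.29·+0.089432| / 0.0793932 = 0.78931 rad/s.

0.789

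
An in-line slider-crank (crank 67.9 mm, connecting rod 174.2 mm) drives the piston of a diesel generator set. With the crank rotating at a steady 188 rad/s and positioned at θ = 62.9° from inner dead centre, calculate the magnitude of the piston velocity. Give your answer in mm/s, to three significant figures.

ω = 188 rad/s
For an in-line slider-crank, x = r cosθ + √(L² − r² sin²θ), so v = −rω sinθ·[1 + r cosθ/√(L² − r² sin²θ)].
With r = 0.0679 m, L = 0.1742 m, θ = 62.9°: √(L² − r² sin²θ) = 0.16338 m.
v = −0.0679·188·0.89021·[1 + 0.0679·0.45554/0.16338] = -13.515 m/s.
|v| = 13.515 m/s = 13515 mm/s.

13500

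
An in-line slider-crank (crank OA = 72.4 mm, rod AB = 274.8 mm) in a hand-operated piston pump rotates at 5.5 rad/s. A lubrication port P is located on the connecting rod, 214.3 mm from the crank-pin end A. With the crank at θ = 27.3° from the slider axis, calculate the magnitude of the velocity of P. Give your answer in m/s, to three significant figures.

ω = 5.5 rad/s.  Crank-pin speed |V_A| = rω = 0.3982 m/s, perpendicular to OA.
Rod angle: sinφ = −(r/L) sinθ ⇒ φ = -6.940°; ω_rod = −rω cosθ/√(L²−r²sin²θ) = -1.2972 rad/s.
V_P = V_A + ω_rod × AP, with AP = 0.2143 m along the rod.
Components: V_Px = −rω sinθ − a·ω_rod·sinφ = -0.21622 m/s;  V_Py = rω cosθ + a·ω_rod·cosφ = +0.077903 m/s.
|V_P| = √(V_Px² + V_Py²) = 0.22983 m/s.

0.230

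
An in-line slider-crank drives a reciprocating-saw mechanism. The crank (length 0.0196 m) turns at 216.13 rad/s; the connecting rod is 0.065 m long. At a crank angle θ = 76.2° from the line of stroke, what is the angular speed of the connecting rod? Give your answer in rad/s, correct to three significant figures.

ω = 216.1 rad/s
The rod makes angle φ with the slider axis where L sinφ = r sinθ; differentiating, L cosφ·φ̇ = r ω cosθ.
L cosφ = √(L² − r² sin²θ) = 0.062151 m.
|ω_rod| = r ω |cosθ| / √(L² − r² sin²θ) = 0.0196·216.1·0.23853/0.062151 = 16.258 rad/s.

16.3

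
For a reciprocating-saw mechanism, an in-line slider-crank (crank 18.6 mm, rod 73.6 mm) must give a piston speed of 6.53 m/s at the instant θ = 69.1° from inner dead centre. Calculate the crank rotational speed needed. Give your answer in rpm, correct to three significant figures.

3280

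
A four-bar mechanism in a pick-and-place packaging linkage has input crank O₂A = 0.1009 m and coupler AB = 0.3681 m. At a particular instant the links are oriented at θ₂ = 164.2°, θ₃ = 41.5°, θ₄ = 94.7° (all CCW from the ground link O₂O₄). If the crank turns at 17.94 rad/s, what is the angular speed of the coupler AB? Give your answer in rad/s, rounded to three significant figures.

5.75

ω₂ = 17.94 rad/s
Differentiating the loop-closure r₂e^{iθ₂}+r₃e^{iθ₃}=r₁+r₄e^{iθ₄} gives r₂ω₂e^{iθ₂}+r₃ω₃e^{iθ₃}=r₄ω₄e^{iθ₄}.
Eliminating the other unknown: ω₃ = r₂ω₂ sin(θ₄−θ₂) / [r₃ sin(θ₃−θ₄)].
Numerator sine = -0.93667; denominator sine = -0.80073.
Result = 0.1009·17.94·(-0.93667) / (0.3681·(-0.80073)) = +5.7524 rad/s; magnitude 5.7524 rad/s.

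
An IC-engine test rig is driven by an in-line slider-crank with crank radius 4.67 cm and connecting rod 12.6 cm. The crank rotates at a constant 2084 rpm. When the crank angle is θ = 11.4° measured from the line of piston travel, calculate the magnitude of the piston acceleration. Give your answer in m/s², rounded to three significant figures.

2950

ω = 2π·2084/60 = 218.2 rad/s
x(θ) = r cosθ + √(L² − r² sin²θ); with ω constant, a = ω²·d²x/dθ².
d²x/dθ² = −r cosθ − r²(cos2θ)/√u − r⁴ sin²2θ/(4u^{3/2}),  u = L² − r² sin²θ = 0.0157908 m².
Substituting r = 0.0467 m, L = 0.126 m, θ = 11.4°: d²x/dθ² = -0.061868 m.
a = ω²·d²x/dθ² = (218.2)²·(-0.061868) = -2946.6 m/s²;  |a| = 2946.6 m/s².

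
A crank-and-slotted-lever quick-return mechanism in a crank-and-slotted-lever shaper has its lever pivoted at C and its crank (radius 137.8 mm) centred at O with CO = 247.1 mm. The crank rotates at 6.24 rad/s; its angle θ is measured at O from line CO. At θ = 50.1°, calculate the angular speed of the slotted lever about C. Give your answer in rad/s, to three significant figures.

ω = 6.24 rad/s
Crank pin A relative to C: A = (d + r cosθ, r sinθ); lever angle φ = atan2(r sinθ, d + r cosθ).
Differentiating tanφ: φ̇ = rω(d cosθ + r)/(d² + r² + 2dr cosθ).
d² + r² + 2dr cosθ = |CA|² = 0.12373 m²;  d cosθ + r = +0.2963 m.
|ω_lever| = |0.1378·6.24·+0.2963| / 0.12373 = 2.0592 rad/s.

2.06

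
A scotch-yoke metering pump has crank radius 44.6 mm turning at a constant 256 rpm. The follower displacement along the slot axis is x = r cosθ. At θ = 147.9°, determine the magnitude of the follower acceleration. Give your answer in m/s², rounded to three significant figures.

27.2

ω = 26.81 rad/s (from 256 rpm).
x = r cosθ ⇒ ẍ = −rω² cosθ (ω constant).
|a| = rω²|cosθ| = 0.0446·(26.81)²·|cos 147.9°| = 27.153 m/s².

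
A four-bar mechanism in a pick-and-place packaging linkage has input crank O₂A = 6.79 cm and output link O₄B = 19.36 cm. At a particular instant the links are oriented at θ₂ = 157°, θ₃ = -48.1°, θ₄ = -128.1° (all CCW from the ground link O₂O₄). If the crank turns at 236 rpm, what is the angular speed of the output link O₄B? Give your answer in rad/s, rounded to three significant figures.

ω₂ = 24.71 rad/s (from 236 rpm).
Differentiating the loop-closure r₂e^{iθ₂}+r₃e^{iθ₃}=r₁+r₄e^{iθ₄} gives r₂ω₂e^{iθ₂}+r₃ω₃e^{iθ₃}=r₄ω₄e^{iθ₄}.
Eliminating the other unknown: ω₄ = r₂ω₂ sin(θ₂−θ₃) / [r₄ sin(θ₄−θ₃)].
Numerator sine = -0.42420; denominator sine = -0.98481.
Result = 0.0679·24.71·(-0.42420) / (0.1936·(-0.98481)) = +3.7336 rad/s; magnitude 3.7336 rad/s.

3.73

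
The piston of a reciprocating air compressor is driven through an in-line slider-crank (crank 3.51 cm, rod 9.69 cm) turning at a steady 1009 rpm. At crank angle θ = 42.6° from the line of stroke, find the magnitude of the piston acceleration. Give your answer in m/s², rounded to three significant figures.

306

ω = 2π·1009/60 = 105.7 rad/s
x(θ) = r cosθ + √(L² − r² sin²θ); with ω constant, a = ω²·d²x/dθ².
d²x/dθ² = −r cosθ − r²(cos2θ)/√u − r⁴ sin²2θ/(4u^{3/2}),  u = L² − r² sin²θ = 0.00882515 m².
Substituting r = 0.0351 m, L = 0.0969 m, θ = 42.6°: d²x/dθ² = -0.027389 m.
a = ω²·d²x/dθ² = (105.7)²·(-0.027389) = -305.78 m/s²;  |a| = 305.78 m/s².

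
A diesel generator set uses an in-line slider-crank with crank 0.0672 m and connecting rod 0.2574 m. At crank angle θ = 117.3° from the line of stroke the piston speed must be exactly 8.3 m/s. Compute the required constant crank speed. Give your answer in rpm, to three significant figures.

For an in-line slider-crank, |v_piston| = rω|sinθ|·[1 + r cosθ/√(L² − r² sin²θ)].
With r = 0.0672 m, L = 0.2574 m, θ = 117.3°: the bracketed kinematic factor |dx/dθ| = 0.052364 m.
ω = v/|dx/dθ| = 8.3/0.052364 = 158.51 rad/s.
N = 60ω/(2π) = 1513.6 rpm.

1510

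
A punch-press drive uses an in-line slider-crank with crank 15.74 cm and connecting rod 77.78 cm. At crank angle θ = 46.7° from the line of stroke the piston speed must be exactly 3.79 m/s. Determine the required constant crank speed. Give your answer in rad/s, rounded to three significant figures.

29.0

For an in-line slider-crank, |v_piston| = rω|sinθ|·[1 + r cosθ/√(L² − r² sin²θ)].
With r = 0.1574 m, L = 0.7778 m, θ = 46.7°: the bracketed kinematic factor |dx/dθ| = 0.13062 m.
ω = v/|dx/dθ| = 3.79/0.13062 = 29.014 rad/s.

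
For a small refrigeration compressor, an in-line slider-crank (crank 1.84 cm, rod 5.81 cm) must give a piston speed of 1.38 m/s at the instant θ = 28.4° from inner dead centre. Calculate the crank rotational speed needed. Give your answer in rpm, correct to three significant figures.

For an in-line slider-crank, |v_piston| = rω|sinθ|·[1 + r cosθ/√(L² − r² sin²θ)].
With r = 0.0184 m, L = 0.0581 m, θ = 28.4°: the bracketed kinematic factor |dx/dθ| = 0.011218 m.
ω = v/|dx/dθ| = 1.38/0.011218 = 123.02 rad/s.
N = 60ω/(2π) = 1174.8 rpm.

1170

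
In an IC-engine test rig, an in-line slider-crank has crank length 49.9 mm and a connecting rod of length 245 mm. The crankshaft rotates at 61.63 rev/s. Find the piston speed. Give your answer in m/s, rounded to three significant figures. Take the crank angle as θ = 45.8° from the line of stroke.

15.8

ω = 2π·61.6 = 387.2 rad/s
For an in-line slider-crank, x = r cosθ + √(L² − r² sin²θ), so v = −rω sinθ·[1 + r cosθ/√(L² − r² sin²θ)].
With r = 0.0499 m, L = 0.245 m, θ = 45.8°: √(L² − r² sin²θ) = 0.24237 m.
v = −0.0499·387.2·0.71691·[1 + 0.0499·0.69717/0.24237] = -15.841 m/s.
|v| = 15.841 m/s.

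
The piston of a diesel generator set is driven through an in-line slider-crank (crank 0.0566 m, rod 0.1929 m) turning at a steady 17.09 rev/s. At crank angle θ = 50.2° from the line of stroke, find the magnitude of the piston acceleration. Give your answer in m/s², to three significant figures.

ω = 2π·17.1 = 107.4 rad/s
x(θ) = r cosθ + √(L² − r² sin²θ); with ω constant, a = ω²·d²x/dθ².
d²x/dθ² = −r cosθ − r²(cos2θ)/√u − r⁴ sin²2θ/(4u^{3/2}),  u = L² − r² sin²θ = 0.0353195 m².
Substituting r = 0.0566 m, L = 0.1929 m, θ = 50.2°: d²x/dθ² = -0.033527 m.
a = ω²·d²x/dθ² = (107.4)²·(-0.033527) = -386.58 m/s²;  |a| = 386.58 m/s².

387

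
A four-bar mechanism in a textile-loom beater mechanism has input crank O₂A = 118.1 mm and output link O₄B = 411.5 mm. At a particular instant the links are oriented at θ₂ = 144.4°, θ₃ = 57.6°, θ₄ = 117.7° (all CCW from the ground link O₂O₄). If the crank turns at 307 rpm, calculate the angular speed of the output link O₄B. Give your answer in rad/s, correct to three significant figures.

10.6

ω₂ = 32.15 rad/s (from 307 rpm).
Differentiating the loop-closure r₂e^{iθ₂}+r₃e^{iθ₃}=r₁+r₄e^{iθ₄} gives r₂ω₂e^{iθ₂}+r₃ω₃e^{iθ₃}=r₄ω₄e^{iθ₄}.
Eliminating the other unknown: ω₄ = r₂ω₂ sin(θ₂−θ₃) / [r₄ sin(θ₄−θ₃)].
Numerator sine = +0.99844; denominator sine = +0.86690.
Result = 0.1181·32.15·(+0.99844) / (0.4115·(+0.86690)) = +10.627 rad/s; magnitude 10.627 rad/s.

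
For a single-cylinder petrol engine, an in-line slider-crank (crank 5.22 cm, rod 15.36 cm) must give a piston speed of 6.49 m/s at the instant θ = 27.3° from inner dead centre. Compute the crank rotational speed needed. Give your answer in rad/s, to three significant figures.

For an in-line slider-crank, |v_piston| = rω|sinθ|·[1 + r cosθ/√(L² − r² sin²θ)].
With r = 0.0522 m, L = 0.1536 m, θ = 27.3°: the bracketed kinematic factor |dx/dθ| = 0.031261 m.
ω = v/|dx/dθ| = 6.49/0.031261 = 207.61 rad/s.

208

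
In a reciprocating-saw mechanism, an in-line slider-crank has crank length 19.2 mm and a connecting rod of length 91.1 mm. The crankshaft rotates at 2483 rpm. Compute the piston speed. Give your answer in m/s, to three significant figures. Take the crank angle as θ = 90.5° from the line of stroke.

4.98

ω = 2π·2483/60 = 260 rad/s
For an in-line slider-crank, x = r cosθ + √(L² − r² sin²θ), so v = −rω sinθ·[1 + r cosθ/√(L² − r² sin²θ)].
With r = 0.0192 m, L = 0.0911 m, θ = 90.5°: √(L² − r² sin²θ) = 0.089054 m.
v = −0.0192·260·0.99996·[1 + 0.0192·-0.00873/0.089054] = -4.9828 m/s.
|v| = 4.9828 m/s.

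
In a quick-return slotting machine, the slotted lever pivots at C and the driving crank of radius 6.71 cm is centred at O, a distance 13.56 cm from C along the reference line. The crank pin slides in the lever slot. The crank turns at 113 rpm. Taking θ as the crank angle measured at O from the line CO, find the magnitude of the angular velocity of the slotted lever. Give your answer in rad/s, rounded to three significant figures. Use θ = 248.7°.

ω = 11.83 rad/s (from 113 rpm).
Crank pin A relative to C: A = (d + r cosθ, r sinθ); lever angle φ = atan2(r sinθ, d + r cosθ).
Differentiating tanφ: φ̇ = rω(d cosθ + r)/(d² + r² + 2dr cosθ).
d² + r² + 2dr cosθ = |CA|² = 0.0162795 m²;  d cosθ + r = +0.017843 m.
|ω_lever| = |0.0671·11.83·+0.017843| / 0.0162795 = 0.87028 rad/s.

0.870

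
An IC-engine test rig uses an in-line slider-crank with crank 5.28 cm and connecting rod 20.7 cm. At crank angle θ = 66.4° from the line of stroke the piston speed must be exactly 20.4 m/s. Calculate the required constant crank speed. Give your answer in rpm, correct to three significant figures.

For an in-line slider-crank, |v_piston| = rω|sinθ|·[1 + r cosθ/√(L² − r² sin²θ)].
With r = 0.0528 m, L = 0.207 m, θ = 66.4°: the bracketed kinematic factor |dx/dθ| = 0.053466 m.
ω = v/|dx/dθ| = 20.4/0.053466 = 381.55 rad/s.
N = 60ω/(2π) = 3643.6 rpm.

3640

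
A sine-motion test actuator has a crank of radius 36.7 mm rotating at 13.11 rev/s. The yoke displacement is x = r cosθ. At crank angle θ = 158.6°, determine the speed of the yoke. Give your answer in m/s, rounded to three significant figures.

1.10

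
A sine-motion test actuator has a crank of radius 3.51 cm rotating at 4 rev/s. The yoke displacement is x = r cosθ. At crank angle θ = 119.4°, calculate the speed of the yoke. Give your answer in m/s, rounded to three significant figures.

0.769

ω = 25.13 rad/s (from 4 rev/s).
x = r cosθ ⇒ ẋ = −rω sinθ.
|v| = rω|sinθ| = 0.0351·25.13·|sin 119.4°| = 0.76855 m/s.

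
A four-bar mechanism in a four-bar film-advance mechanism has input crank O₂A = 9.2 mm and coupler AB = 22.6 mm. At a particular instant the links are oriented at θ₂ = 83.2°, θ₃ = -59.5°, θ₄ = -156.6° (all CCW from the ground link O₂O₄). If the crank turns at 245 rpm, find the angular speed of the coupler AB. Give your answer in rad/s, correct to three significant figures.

ω₂ = 25.66 rad/s (from 245 rpm).
Differentiating the loop-closure r₂e^{iθ₂}+r₃e^{iθ₃}=r₁+r₄e^{iθ₄} gives r₂ω₂e^{iθ₂}+r₃ω₃e^{iθ₃}=r₄ω₄e^{iθ₄}.
Eliminating the other unknown: ω₃ = r₂ω₂ sin(θ₄−θ₂) / [r₃ sin(θ₃−θ₄)].
Numerator sine = +0.86427; denominator sine = +0.99233.
Result = 0.0092·25.66·(+0.86427) / (0.0226·(+0.99233)) = +9.0964 rad/s; magnitude 9.0964 rad/s.

9.10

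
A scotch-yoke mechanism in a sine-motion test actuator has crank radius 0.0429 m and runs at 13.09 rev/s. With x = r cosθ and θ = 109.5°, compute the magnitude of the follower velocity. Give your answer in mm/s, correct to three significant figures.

ω = 82.25 rad/s (from 13.09 rev/s).
x = r cosθ ⇒ ẋ = −rω sinθ.
|v| = rω|sinθ| = 0.0429·82.25·|sin 109.5°| = 3.326 m/s = 3326 mm/s.

3330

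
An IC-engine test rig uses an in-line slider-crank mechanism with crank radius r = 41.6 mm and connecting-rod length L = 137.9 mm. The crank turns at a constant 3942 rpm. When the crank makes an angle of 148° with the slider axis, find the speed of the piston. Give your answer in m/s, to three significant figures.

ω = 2π·3942/60 = 412.8 rad/s
For an in-line slider-crank, x = r cosθ + √(L² − r² sin²θ), so v = −rω sinθ·[1 + r cosθ/√(L² − r² sin²θ)].
With r = 0.0416 m, L = 0.1379 m, θ = 148°: √(L² − r² sin²θ) = 0.13613 m.
v = −0.0416·412.8·0.52992·[1 + 0.0416·-0.84805/0.13613] = -6.7417 m/s.
|v| = 6.7417 m/s.

6.74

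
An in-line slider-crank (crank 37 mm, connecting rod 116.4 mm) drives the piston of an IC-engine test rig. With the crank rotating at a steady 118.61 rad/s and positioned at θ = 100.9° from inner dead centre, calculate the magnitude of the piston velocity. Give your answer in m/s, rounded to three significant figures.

ω = 118.6 rad/s
For an in-line slider-crank, x = r cosθ + √(L² − r² sin²θ), so v = −rω sinθ·[1 + r cosθ/√(L² − r² sin²θ)].
With r = 0.037 m, L = 0.1164 m, θ = 100.9°: √(L² − r² sin²θ) = 0.11058 m.
v = −0.037·118.6·0.98196·[1 + 0.037·-0.18910/0.11058] = -4.0367 m/s.
|v| = 4.0367 m/s.

4.04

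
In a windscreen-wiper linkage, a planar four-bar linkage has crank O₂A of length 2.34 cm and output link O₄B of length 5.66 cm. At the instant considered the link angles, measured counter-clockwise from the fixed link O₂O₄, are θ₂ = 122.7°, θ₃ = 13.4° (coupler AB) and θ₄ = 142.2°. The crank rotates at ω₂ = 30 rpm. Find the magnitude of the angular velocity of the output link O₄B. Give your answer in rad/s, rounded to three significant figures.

1.57

ω₂ = 3.142 rad/s (from 30 rpm).
Differentiating the loop-closure r₂e^{iθ₂}+r₃e^{iθ₃}=r₁+r₄e^{iθ₄} gives r₂ω₂e^{iθ₂}+r₃ω₃e^{iθ₃}=r₄ω₄e^{iθ₄}.
Eliminating the other unknown: ω₄ = r₂ω₂ sin(θ₂−θ₃) / [r₄ sin(θ₄−θ₃)].
Numerator sine = +0.94380; denominator sine = +0.77934.
Result = 0.0234·3.142·(+0.94380) / (0.0566·(+0.77934)) = +1.5729 rad/s; magnitude 1.5729 rad/s.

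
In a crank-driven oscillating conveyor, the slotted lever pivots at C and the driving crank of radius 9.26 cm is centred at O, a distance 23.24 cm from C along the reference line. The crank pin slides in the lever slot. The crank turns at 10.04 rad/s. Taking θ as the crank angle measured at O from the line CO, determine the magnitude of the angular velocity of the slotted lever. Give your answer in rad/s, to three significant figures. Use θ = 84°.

ω = 10.04 rad/s
Crank pin A relative to C: A = (d + r cosθ, r sinθ); lever angle φ = atan2(r sinθ, d + r cosθ).
Differentiating tanφ: φ̇ = rω(d cosθ + r)/(d² + r² + 2dr cosθ).
d² + r² + 2dr cosθ = |CA|² = 0.0670835 m²;  d cosθ + r = +0.11689 m.
|ω_lever| = |0.0926·10.04·+0.11689| / 0.0670835 = 1.62 rad/s.

1.62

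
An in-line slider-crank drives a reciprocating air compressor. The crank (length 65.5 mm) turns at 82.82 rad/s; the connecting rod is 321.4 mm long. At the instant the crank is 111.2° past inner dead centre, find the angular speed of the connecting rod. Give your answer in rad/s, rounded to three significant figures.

6.22

ω = 82.82 rad/s
The rod makes angle φ with the slider axis where L sinφ = r sinθ; differentiating, L cosφ·φ̇ = r ω cosθ.
L cosφ = √(L² − r² sin²θ) = 0.31555 m.
|ω_rod| = r ω |cosθ| / √(L² − r² sin²θ) = 0.0655·82.82·0.36162/0.31555 = 6.2169 rad/s.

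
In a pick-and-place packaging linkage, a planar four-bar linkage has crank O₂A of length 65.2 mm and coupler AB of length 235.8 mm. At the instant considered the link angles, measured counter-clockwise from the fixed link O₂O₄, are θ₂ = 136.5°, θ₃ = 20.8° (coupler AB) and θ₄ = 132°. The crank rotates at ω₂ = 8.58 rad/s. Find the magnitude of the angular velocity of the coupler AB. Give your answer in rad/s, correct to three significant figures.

ω₂ = 8.58 rad/s
Differentiating the loop-closure r₂e^{iθ₂}+r₃e^{iθ₃}=r₁+r₄e^{iθ₄} gives r₂ω₂e^{iθ₂}+r₃ω₃e^{iθ₃}=r₄ω₄e^{iθ₄}.
Eliminating the other unknown: ω₃ = r₂ω₂ sin(θ₄−θ₂) / [r₃ sin(θ₃−θ₄)].
Numerator sine = -0.07846; denominator sine = -0.93232.
Result = 0.0652·8.58·(-0.07846) / (0.2358·(-0.93232)) = +0.19965 rad/s; magnitude 0.19965 rad/s.

0.200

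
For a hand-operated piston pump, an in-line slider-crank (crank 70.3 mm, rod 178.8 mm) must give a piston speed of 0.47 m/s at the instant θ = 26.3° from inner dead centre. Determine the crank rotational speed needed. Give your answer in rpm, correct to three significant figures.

For an in-line slider-crank, |v_piston| = rω|sinθ|·[1 + r cosθ/√(L² − r² sin²θ)].
With r = 0.0703 m, L = 0.1788 m, θ = 26.3°: the bracketed kinematic factor |dx/dθ| = 0.042297 m.
ω = v/|dx/dθ| = 0.47/0.042297 = 11.112 rad/s.
N = 60ω/(2π) = 106.11 rpm.

106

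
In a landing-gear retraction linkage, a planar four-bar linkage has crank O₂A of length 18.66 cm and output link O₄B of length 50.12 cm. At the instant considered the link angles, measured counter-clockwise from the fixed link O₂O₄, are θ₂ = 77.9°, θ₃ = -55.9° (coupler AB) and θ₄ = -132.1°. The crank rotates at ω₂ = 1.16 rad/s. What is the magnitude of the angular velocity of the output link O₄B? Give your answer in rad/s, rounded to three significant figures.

0.321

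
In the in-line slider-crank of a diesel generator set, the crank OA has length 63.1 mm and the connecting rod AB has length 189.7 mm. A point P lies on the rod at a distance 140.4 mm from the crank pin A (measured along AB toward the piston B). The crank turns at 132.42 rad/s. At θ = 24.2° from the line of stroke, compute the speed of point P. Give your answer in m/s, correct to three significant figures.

4.65

ω = 132.4 rad/s.  Crank-pin speed |V_A| = rω = 8.3557 m/s, perpendicular to OA.
Rod angle: sinφ = −(r/L) sinθ ⇒ φ = -7.837°; ω_rod = −rω cosθ/√(L²−r²sin²θ) = -40.555 rad/s.
V_P = V_A + ω_rod × AP, with AP = 0.1404 m along the rod.
Components: V_Px = −rω sinθ − a·ω_rod·sinφ = -4.2016 m/s;  V_Py = rω cosθ + a·ω_rod·cosφ = +1.9807 m/s.
|V_P| = √(V_Px² + V_Py²) = 4.645 m/s.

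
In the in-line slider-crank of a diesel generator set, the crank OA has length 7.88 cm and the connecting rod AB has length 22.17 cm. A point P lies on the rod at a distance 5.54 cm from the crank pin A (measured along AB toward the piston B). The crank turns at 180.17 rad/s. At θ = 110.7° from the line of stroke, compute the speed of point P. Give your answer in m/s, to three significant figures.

13.4

ω = 180.2 rad/s.  Crank-pin speed |V_A| = rω = 14.197 m/s, perpendicular to OA.
Rod angle: sinφ = −(r/L) sinθ ⇒ φ = -19.420°; ω_rod = −rω cosθ/√(L²−r²sin²θ) = +24.002 rad/s.
V_P = V_A + ω_rod × AP, with AP = 0.0554 m along the rod.
Components: V_Px = −rω sinθ − a·ω_rod·sinφ = -12.839 m/s;  V_Py = rω cosθ + a·ω_rod·cosφ = -3.7644 m/s.
|V_P| = √(V_Px² + V_Py²) = 13.379 m/s.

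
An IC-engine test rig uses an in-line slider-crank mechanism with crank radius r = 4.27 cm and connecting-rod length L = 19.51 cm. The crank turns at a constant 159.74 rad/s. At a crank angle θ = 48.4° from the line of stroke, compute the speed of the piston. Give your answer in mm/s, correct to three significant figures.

ω = 159.7 rad/s
For an in-line slider-crank, x = r cosθ + √(L² − r² sin²θ), so v = −rω sinθ·[1 + r cosθ/√(L² − r² sin²θ)].
With r = 0.0427 m, L = 0.1951 m, θ = 48.4°: √(L² − r² sin²θ) = 0.19247 m.
v = −0.0427·159.7·0.74780·[1 + 0.0427·0.66393/0.19247] = -5.852 m/s.
|v| = 5.852 m/s = 5852 mm/s.

5850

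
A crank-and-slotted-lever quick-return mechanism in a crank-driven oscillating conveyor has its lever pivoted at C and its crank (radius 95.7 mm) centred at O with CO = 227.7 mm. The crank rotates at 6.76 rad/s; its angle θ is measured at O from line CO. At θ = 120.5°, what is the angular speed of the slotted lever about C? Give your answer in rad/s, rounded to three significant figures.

0.331

ω = 6.76 rad/s
Crank pin A relative to C: A = (d + r cosθ, r sinθ); lever angle φ = atan2(r sinθ, d + r cosθ).
Differentiating tanφ: φ̇ = rω(d cosθ + r)/(d² + r² + 2dr cosθ).
d² + r² + 2dr cosθ = |CA|² = 0.0388864 m²;  d cosθ + r = -0.019866 m.
|ω_lever| = |0.0957·6.76·-0.019866| / 0.0388864 = 0.33051 rad/s.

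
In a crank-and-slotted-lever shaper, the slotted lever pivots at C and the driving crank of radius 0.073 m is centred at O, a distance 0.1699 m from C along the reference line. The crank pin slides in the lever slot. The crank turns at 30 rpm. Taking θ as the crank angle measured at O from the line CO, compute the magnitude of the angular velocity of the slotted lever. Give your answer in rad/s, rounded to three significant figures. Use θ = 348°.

0.938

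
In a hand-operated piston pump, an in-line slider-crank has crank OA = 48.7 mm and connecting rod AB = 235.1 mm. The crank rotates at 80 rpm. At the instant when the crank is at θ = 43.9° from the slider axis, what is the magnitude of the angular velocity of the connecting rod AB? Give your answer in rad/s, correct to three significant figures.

1.26

ω = 8.378 rad/s (converted from 80 rpm).
The rod makes angle φ with the slider axis where L sinφ = r sinθ; differentiating, L cosφ·φ̇ = r ω cosθ.
L cosφ = √(L² − r² sin²θ) = 0.23266 m.
|ω_rod| = r ω |cosθ| / √(L² − r² sin²θ) = 0.0487·8.378·0.72055/0.23266 = 1.2635 rad/s.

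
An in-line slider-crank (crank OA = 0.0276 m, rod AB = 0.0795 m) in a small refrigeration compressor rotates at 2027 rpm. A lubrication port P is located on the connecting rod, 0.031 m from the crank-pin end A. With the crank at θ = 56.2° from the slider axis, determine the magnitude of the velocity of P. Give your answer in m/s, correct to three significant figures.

5.62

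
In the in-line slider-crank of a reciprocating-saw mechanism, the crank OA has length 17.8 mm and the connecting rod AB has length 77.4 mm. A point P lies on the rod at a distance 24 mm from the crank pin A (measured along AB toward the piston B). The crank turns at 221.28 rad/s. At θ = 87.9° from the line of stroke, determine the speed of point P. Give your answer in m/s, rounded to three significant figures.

ω = 221.3 rad/s.  Crank-pin speed |V_A| = rω = 3.9388 m/s, perpendicular to OA.
Rod angle: sinφ = −(r/L) sinθ ⇒ φ = -13.286°; ω_rod = −rω cosθ/√(L²−r²sin²θ) = -1.916 rad/s.
V_P = V_A + ω_rod × AP, with AP = 0.024 m along the rod.
Components: V_Px = −rω sinθ − a·ω_rod·sinφ = -3.9467 m/s;  V_Py = rω cosθ + a·ω_rod·cosφ = +0.099578 m/s.
|V_P| = √(V_Px² + V_Py²) = 3.948 m/s.

3.95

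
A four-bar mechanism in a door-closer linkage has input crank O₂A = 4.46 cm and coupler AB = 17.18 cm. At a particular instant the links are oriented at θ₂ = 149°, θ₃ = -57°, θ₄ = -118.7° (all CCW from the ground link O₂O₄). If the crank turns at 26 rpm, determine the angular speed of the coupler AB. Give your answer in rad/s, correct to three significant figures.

ω₂ = 2.723 rad/s (from 26 rpm).
Differentiating the loop-closure r₂e^{iθ₂}+r₃e^{iθ₃}=r₁+r₄e^{iθ₄} gives r₂ω₂e^{iθ₂}+r₃ω₃e^{iθ₃}=r₄ω₄e^{iθ₄}.
Eliminating the other unknown: ω₃ = r₂ω₂ sin(θ₄−θ₂) / [r₃ sin(θ₃−θ₄)].
Numerator sine = +0.99919; denominator sine = +0.88048.
Result = 0.0446·2.723·(+0.99919) / (0.1718·(+0.88048)) = +0.80213 rad/s; magnitude 0.80213 rad/s.

0.802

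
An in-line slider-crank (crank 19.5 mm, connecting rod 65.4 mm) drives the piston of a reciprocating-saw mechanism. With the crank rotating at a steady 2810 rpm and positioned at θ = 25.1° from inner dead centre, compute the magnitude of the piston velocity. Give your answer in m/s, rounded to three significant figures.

3.10

ω = 2π·2810/60 = 294.3 rad/s
For an in-line slider-crank, x = r cosθ + √(L² − r² sin²θ), so v = −rω sinθ·[1 + r cosθ/√(L² − r² sin²θ)].
With r = 0.0195 m, L = 0.0654 m, θ = 25.1°: √(L² − r² sin²θ) = 0.064875 m.
v = −0.0195·294.3·0.42420·[1 + 0.0195·0.90557/0.064875] = -3.0967 m/s.
|v| = 3.0967 m/s.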